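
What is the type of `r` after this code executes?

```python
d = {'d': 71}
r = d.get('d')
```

dict.get() returns the value (int) when key is found

int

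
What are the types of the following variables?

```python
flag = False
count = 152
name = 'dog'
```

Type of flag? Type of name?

flag is bool; name is str

bool, str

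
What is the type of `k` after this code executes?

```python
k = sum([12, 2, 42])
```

sum() of ints returns int

int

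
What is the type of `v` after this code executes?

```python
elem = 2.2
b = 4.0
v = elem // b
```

float // float returns float (floor division preserves float type)

float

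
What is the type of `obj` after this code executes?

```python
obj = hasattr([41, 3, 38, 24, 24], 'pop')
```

hasattr() returns bool

bool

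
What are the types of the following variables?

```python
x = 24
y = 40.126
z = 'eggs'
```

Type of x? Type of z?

x is int; z is str

int, str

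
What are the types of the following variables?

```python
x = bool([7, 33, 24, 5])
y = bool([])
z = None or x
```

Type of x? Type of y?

bool() returns bool; bool() returns bool

bool, bool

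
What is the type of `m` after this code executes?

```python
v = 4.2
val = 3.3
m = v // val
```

float // float returns float (floor division preserves float type)

float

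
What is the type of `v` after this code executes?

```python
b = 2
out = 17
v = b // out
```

int // int returns int (2 // 17 = 0)

int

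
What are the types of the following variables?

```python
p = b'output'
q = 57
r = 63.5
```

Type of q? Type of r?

q is int; r is float

int, float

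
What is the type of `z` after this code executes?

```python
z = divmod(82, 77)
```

divmod() returns a tuple (quotient, remainder)

tuple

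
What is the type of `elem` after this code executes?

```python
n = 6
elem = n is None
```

'is' comparison returns bool

bool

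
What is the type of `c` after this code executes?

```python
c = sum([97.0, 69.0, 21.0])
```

sum() of floats returns float

float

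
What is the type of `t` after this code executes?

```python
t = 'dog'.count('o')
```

str.count() returns int

int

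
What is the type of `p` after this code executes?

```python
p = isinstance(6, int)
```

isinstance() returns bool

bool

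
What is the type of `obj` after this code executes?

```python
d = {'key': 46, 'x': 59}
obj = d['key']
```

Accessing dict[str, int] with key 'key' returns int value 46

int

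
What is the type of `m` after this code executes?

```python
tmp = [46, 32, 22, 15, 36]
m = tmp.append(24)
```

list.append() returns None (mutates in place)

NoneType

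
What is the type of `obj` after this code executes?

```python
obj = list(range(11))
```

list(range(...)) returns list

list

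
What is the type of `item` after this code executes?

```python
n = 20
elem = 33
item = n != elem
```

Comparison operators return bool

bool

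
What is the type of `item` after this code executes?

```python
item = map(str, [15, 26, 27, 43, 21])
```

map() returns a map iterator object

map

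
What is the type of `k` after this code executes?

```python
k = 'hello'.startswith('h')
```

str.startswith() returns bool

bool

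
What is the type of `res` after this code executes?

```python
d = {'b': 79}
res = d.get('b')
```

dict.get() returns the value (int) when key is found

int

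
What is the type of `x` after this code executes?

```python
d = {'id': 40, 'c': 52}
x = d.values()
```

.values() returns a dict_values view object

dict_values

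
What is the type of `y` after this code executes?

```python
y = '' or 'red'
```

'or' returns first truthy value ('red', which is str)

str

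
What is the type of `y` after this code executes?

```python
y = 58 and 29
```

'and' returns the last value when all truthy (29, which is int)

int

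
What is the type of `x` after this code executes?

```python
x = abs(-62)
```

abs() of int returns int

int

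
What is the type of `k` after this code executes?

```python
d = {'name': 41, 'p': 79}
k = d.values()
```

.values() returns a dict_values view object

dict_values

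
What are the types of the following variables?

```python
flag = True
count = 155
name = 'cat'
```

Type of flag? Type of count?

flag is bool; count is int

bool, int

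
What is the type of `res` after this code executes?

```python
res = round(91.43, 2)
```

round() with ndigits arg returns float

float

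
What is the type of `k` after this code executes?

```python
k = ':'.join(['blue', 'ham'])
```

str.join() returns str

str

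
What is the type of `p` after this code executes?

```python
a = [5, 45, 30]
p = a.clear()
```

list.clear() returns None

NoneType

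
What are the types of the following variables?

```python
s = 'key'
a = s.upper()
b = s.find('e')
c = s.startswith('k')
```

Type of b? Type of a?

str.find() returns int; str.upper() returns str

int, str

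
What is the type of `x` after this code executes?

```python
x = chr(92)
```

chr() returns str (single character)

str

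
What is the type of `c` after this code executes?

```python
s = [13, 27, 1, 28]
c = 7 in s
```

'in' operator returns bool

bool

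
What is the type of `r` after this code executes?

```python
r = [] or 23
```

'or' returns first truthy value (23, which is int)

int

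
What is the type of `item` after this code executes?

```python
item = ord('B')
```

ord() returns int (Unicode code point)

int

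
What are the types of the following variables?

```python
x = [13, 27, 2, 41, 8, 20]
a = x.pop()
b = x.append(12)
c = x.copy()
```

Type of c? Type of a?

list.copy() returns list; list.pop() returns the element (int)

list, int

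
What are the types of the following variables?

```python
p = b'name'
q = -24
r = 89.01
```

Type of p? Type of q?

p is bytes; q is int

bytes, int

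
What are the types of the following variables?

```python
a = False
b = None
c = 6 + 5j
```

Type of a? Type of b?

a is bool; b is NoneType

bool, NoneType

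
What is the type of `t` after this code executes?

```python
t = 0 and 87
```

'and' returns the first falsy value (0, which is int)

int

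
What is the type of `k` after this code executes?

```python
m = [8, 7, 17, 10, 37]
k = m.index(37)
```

list.index() returns int

int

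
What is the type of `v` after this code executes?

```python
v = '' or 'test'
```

'or' returns first truthy value ('test', which is str)

str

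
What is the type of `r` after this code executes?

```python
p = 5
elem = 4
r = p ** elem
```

int ** positive int returns int (5 ** 4 = 625)

int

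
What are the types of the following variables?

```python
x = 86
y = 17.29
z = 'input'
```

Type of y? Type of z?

y is float; z is str

float, str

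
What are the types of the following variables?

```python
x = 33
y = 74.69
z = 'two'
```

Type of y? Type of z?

y is float; z is str

float, str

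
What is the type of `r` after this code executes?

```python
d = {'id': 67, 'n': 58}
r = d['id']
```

Accessing dict[str, int] with key 'id' returns int value 67

int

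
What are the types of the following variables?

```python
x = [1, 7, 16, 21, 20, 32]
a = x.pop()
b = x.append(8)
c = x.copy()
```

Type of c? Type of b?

list.copy() returns list; list.append() returns None

list, NoneType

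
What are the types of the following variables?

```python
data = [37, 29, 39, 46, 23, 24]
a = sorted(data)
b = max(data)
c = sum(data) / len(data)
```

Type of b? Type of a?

max of ints returns int; sorted() returns list

int, list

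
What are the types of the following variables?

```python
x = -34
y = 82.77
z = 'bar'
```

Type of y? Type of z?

y is float; z is str

float, str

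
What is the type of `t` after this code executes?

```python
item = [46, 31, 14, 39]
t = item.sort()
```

list.sort() returns None (sorts in place)

NoneType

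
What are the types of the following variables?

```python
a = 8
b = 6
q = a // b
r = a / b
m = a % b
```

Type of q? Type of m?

int // int returns int; int % int returns int

int, int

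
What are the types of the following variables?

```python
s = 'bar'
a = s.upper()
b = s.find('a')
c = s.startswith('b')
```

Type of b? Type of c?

str.find() returns int; str.startswith() returns bool

int, bool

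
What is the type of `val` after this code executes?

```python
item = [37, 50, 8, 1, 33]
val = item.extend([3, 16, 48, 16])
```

list.extend() returns None

NoneType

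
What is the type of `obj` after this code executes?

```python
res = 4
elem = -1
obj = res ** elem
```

int ** negative int returns float

float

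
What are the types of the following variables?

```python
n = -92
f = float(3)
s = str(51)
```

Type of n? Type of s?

n is int; s is str

int, str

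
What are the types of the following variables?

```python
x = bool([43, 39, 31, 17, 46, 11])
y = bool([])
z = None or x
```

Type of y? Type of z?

bool() returns bool; None or <bool> returns the bool

bool, bool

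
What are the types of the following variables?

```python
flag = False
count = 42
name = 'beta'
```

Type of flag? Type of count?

flag is bool; count is int

bool, int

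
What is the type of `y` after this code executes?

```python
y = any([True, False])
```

any() returns bool

bool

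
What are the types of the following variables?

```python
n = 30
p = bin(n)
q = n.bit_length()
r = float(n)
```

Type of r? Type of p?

float() returns float; bin() returns str

float, str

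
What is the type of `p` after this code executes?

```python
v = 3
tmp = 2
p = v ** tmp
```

int ** positive int returns int (3 ** 2 = 9)

int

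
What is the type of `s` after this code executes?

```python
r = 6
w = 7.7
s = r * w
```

int * float returns float (6 * 7.7 = 46.2)

float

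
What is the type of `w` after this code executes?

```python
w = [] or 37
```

'or' returns first truthy value (37, which is int)

int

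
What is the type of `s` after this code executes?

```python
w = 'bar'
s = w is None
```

'is' comparison returns bool

bool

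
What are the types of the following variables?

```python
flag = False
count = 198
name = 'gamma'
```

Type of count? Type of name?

count is int; name is str

int, str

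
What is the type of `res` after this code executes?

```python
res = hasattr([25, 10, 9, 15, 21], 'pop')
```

hasattr() returns bool

bool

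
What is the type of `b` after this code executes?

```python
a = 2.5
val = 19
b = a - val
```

float - int returns float (2.5 - 19 = -16.5)

float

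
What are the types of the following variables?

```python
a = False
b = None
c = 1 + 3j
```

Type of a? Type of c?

a is bool; c is complex

bool, complex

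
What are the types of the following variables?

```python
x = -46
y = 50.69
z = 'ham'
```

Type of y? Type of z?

y is float; z is str

float, str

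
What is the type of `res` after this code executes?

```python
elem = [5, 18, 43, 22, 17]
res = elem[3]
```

Indexing a list of ints returns int (elem[3] = 22)

int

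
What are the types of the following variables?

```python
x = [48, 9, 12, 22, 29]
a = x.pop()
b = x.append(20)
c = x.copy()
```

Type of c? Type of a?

list.copy() returns list; list.pop() returns the element (int)

list, int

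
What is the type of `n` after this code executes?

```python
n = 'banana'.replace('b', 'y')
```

str.replace() returns str

str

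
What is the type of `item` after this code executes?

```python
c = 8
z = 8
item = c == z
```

Equality comparison returns bool

bool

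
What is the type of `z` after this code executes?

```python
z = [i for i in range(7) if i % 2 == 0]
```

A list comprehension [...] produces a list

list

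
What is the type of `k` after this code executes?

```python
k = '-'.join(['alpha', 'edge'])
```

str.join() returns str

str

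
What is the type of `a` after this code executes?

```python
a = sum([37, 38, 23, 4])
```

sum() of ints returns int

int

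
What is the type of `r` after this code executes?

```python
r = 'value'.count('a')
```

str.count() returns int

int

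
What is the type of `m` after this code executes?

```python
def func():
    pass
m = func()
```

A function with no return statement returns None

NoneType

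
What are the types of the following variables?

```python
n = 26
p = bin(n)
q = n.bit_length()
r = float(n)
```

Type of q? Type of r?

int.bit_length() returns int; float() returns float

int, float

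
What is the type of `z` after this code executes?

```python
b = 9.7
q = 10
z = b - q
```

float - int returns float (9.7 - 10 = -0.3)

float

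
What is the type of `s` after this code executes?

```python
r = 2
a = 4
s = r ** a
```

int ** positive int returns int (2 ** 4 = 16)

int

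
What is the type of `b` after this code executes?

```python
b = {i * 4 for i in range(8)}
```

A set comprehension {expr for x in iterable} produces a set

set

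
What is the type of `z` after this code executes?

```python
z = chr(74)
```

chr() returns str (single character)

str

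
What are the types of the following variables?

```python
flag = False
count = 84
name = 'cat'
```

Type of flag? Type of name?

flag is bool; name is str

bool, str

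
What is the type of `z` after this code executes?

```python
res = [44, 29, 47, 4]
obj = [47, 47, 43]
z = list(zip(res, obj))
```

list(zip(...)) returns a list of tuples

list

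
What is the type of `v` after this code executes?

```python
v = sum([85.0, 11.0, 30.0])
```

sum() of floats returns float

float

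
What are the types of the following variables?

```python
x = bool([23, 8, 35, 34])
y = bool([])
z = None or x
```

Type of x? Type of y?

bool() returns bool; bool() returns bool

bool, bool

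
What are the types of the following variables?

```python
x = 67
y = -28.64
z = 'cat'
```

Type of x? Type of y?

x is int; y is float

int, float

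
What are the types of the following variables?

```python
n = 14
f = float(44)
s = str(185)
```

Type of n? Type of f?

n is int; f is float

int, float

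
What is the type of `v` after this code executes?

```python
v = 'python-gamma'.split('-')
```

str.split() returns list

list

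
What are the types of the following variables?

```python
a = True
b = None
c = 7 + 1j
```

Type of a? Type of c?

a is bool; c is complex

bool, complex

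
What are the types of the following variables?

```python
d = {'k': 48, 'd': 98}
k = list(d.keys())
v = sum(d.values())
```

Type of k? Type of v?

list(...) returns list; sum of int values returns int

list, int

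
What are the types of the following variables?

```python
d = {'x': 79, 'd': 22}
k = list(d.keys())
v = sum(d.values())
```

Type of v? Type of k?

sum of int values returns int; list(...) returns list

int, list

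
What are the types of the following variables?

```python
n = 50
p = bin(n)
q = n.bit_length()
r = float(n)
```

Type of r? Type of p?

float() returns float; bin() returns str

float, str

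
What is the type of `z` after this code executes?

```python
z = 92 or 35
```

'or' returns the first truthy value (92, which is int)

int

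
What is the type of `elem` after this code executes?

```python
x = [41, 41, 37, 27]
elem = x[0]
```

Indexing a list of ints returns int (x[0] = 41)

int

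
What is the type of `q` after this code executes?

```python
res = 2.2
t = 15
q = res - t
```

float - int returns float (2.2 - 15 = -12.8)

float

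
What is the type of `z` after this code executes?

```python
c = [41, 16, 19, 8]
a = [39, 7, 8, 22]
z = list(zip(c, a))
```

list(zip(...)) returns a list of tuples

list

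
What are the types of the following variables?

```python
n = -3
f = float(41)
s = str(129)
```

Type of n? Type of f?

n is int; f is float

int, float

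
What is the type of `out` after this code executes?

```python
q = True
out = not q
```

'not' always returns bool

bool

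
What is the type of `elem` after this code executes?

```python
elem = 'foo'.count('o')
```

str.count() returns int

int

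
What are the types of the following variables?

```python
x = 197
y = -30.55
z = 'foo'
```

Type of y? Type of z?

y is float; z is str

float, str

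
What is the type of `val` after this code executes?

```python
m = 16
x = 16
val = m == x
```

Equality comparison returns bool

bool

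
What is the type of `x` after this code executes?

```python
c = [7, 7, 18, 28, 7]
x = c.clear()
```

list.clear() returns None

NoneType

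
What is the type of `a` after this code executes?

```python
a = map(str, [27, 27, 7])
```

map() returns a map iterator object

map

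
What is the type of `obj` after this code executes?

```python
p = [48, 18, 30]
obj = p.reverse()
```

list.reverse() returns None

NoneType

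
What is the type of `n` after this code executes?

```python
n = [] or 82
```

'or' returns first truthy value (82, which is int)

int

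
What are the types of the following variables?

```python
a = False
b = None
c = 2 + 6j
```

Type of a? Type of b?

a is bool; b is NoneType

bool, NoneType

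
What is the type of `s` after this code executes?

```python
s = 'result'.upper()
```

str.upper() returns str

str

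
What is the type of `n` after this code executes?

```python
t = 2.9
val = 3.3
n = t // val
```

float // float returns float (floor division preserves float type)

float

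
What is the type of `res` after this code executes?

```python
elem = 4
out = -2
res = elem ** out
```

int ** negative int returns float

float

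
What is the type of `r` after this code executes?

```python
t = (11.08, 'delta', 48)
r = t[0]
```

Index 0 of tuple is 11.08 which is float

float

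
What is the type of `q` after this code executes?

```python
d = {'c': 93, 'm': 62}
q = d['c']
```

Accessing dict[str, int] with key 'c' returns int value 93

int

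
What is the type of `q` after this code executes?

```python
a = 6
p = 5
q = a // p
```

int // int returns int (6 // 5 = 1)

int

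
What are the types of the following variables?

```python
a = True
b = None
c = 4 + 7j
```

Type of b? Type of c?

b is NoneType; c is complex

NoneType, complex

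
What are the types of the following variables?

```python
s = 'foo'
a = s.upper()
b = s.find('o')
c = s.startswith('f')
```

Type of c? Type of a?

str.startswith() returns bool; str.upper() returns str

bool, str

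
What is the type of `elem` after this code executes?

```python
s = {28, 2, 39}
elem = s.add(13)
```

set.add() returns None (mutates in place)

NoneType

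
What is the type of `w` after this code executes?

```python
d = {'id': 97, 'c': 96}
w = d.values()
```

.values() returns a dict_values view object

dict_values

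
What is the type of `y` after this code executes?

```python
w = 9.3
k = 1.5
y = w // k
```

float // float returns float (floor division preserves float type)

float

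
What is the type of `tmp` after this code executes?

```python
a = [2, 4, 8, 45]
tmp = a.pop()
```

list.pop() returns the popped element (int here)

int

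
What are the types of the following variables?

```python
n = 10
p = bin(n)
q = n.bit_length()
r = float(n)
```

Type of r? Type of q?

float() returns float; int.bit_length() returns int

float, int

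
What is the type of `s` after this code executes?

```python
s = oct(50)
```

oct() returns str representation

str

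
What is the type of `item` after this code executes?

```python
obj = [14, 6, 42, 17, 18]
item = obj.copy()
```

list.copy() returns list

list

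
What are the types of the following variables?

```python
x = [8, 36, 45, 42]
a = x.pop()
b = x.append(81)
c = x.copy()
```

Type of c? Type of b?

list.copy() returns list; list.append() returns None

list, NoneType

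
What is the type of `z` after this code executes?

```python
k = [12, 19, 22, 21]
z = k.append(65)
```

list.append() returns None (mutates in place)

NoneType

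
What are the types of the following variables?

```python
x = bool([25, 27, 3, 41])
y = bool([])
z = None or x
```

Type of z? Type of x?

None or <bool> returns the bool; bool() returns bool

bool, bool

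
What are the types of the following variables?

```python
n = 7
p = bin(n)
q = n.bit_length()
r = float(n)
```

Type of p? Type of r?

bin() returns str; float() returns float

str, float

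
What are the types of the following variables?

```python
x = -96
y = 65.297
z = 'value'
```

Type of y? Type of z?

y is float; z is str

float, str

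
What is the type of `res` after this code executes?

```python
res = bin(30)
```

bin() returns str representation

str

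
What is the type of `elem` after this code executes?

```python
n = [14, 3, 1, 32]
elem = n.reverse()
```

list.reverse() returns None

NoneType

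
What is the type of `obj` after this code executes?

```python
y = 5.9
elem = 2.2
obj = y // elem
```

float // float returns float (floor division preserves float type)

float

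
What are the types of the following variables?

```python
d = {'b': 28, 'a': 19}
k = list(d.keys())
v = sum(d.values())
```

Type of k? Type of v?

list(...) returns list; sum of int values returns int

list, int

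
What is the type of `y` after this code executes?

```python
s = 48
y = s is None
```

'is' comparison returns bool

bool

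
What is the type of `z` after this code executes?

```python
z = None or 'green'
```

'or' with None returns the other value ('green', str)

str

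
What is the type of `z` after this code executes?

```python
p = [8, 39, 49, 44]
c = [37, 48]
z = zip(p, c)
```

zip() returns a zip iterator object

zip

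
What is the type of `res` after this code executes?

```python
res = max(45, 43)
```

max() of ints returns int

int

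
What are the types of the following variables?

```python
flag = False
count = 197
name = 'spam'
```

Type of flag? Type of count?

flag is bool; count is int

bool, int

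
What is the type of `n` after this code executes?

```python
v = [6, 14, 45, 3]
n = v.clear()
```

list.clear() returns None

NoneType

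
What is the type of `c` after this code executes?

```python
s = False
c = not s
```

'not' always returns bool

bool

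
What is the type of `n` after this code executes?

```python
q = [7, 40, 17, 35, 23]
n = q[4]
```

Indexing a list of ints returns int (q[4] = 23)

int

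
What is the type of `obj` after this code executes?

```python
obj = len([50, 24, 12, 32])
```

len() always returns int

int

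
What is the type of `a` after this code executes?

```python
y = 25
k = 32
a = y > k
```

Comparison operators return bool

bool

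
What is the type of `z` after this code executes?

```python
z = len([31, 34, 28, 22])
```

len() always returns int

int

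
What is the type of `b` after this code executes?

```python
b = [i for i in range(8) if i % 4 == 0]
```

A list comprehension [...] produces a list

list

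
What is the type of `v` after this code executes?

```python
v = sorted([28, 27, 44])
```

sorted() always returns list

list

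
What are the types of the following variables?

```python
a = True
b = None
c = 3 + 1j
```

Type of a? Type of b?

a is bool; b is NoneType

bool, NoneType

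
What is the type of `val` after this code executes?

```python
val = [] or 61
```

'or' returns first truthy value (61, which is int)

int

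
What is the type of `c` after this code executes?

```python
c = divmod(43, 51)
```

divmod() returns a tuple (quotient, remainder)

tuple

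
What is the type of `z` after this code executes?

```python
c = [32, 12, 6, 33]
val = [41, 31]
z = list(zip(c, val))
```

list(zip(...)) returns a list of tuples

list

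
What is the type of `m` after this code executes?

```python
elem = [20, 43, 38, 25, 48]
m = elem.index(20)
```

list.index() returns int

int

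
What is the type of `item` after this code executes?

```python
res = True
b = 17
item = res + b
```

bool + int returns int (True is 1, so 1 + 17 = 18)

int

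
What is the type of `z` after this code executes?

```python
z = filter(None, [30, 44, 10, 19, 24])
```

filter() returns a filter iterator object

filter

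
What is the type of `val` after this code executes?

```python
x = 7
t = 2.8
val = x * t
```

int * float returns float (7 * 2.8 = 19.6)

float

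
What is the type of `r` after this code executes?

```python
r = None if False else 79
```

Ternary: condition is False, else branch (79) taken → int

int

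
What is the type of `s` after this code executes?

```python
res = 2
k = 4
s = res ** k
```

int ** positive int returns int (2 ** 4 = 16)

int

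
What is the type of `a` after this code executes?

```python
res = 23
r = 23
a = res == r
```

Equality comparison returns bool

bool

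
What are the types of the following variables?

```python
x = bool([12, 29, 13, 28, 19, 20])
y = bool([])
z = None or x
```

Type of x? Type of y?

bool() returns bool; bool() returns bool

bool, bool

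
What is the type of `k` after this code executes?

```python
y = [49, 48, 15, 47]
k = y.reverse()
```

list.reverse() returns None

NoneType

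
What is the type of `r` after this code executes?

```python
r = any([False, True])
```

any() returns bool

bool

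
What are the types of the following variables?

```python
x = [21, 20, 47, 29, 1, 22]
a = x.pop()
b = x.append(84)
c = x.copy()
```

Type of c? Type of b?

list.copy() returns list; list.append() returns None

list, NoneType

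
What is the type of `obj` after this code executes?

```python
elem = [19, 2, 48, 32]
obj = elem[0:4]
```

Slicing a list always returns a list

list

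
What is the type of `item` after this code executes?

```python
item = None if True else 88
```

Ternary: condition is True, if branch (None) taken → NoneType

NoneType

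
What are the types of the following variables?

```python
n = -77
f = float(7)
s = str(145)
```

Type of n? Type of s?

n is int; s is str

int, str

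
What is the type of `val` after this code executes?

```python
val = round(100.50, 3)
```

round() with ndigits arg returns float

float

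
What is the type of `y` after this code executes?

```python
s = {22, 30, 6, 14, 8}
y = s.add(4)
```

set.add() returns None (mutates in place)

NoneType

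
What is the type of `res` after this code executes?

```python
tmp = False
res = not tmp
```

'not' always returns bool

bool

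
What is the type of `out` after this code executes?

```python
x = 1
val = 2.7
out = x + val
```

int + float returns float (1 + 2.7 = 3.7)

float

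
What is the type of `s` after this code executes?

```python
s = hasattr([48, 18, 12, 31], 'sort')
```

hasattr() returns bool

bool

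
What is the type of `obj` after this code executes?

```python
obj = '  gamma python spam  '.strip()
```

str.strip() returns str

str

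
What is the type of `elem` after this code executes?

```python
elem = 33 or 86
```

'or' returns the first truthy value (33, which is int)

int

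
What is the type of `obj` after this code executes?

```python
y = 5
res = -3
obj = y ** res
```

int ** negative int returns float

float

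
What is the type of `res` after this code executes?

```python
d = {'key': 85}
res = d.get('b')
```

dict.get() returns None when key 'b' is not found and no default given

NoneType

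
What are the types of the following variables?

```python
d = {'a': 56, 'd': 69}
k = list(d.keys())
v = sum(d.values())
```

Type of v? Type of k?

sum of int values returns int; list(...) returns list

int, list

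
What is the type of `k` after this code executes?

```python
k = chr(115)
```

chr() returns str (single character)

str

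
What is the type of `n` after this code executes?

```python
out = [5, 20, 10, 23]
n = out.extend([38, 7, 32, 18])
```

list.extend() returns None

NoneType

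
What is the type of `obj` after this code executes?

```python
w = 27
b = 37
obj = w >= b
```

Comparison operators return bool

bool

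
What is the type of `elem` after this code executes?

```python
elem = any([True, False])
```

any() returns bool

bool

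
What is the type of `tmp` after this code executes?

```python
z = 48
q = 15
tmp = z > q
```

Comparison operators return bool

bool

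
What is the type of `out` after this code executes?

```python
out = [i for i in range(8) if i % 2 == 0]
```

A list comprehension [...] produces a list

list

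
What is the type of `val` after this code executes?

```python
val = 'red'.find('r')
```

str.find() returns int (index, or -1)

int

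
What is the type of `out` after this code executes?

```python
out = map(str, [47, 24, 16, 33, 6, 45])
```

map() returns a map iterator object

map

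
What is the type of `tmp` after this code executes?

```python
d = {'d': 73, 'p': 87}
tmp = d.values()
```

.values() returns a dict_values view object

dict_values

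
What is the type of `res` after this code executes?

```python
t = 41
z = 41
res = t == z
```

Equality comparison returns bool

bool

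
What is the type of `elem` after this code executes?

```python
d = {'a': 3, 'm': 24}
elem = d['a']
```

Accessing dict[str, int] with key 'a' returns int value 3

int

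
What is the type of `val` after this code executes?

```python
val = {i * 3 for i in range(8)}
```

A set comprehension {expr for x in iterable} produces a set

set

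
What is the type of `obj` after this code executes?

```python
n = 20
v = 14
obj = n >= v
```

Comparison operators return bool

bool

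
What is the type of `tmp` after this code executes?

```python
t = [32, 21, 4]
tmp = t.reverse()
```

list.reverse() returns None

NoneType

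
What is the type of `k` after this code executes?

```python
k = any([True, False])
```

any() returns bool

bool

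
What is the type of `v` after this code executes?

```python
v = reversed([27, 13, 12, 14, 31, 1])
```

reversed() on a list returns a list_reverseiterator

list_reverseiterator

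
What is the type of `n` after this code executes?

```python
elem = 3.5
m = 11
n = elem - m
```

float - int returns float (3.5 - 11 = -7.5)

float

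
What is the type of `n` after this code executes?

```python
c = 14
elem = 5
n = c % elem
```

int % int returns int (14 % 5 = 4)

int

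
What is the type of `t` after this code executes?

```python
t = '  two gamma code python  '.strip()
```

str.strip() returns str

str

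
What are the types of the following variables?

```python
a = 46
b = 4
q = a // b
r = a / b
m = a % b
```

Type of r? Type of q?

int / int returns float; int // int returns int

float, int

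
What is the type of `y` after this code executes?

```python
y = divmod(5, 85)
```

divmod() returns a tuple (quotient, remainder)

tuple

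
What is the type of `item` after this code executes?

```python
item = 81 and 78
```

'and' returns the last value when all truthy (78, which is int)

int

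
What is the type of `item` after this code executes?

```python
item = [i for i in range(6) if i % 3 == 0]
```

A list comprehension [...] produces a list

list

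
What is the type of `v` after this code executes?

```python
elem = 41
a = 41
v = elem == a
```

Equality comparison returns bool

bool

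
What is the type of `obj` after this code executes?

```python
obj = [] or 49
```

'or' returns first truthy value (49, which is int)

int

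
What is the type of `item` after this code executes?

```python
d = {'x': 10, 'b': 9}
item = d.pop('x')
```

dict.pop() returns the value (int)

int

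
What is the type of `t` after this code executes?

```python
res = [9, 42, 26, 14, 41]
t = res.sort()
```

list.sort() returns None (sorts in place)

NoneType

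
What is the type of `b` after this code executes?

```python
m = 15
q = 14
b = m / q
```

int / int always returns float in Python 3 (15 / 14 = 1.07143)

float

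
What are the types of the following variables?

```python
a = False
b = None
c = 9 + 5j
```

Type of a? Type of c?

a is bool; c is complex

bool, complex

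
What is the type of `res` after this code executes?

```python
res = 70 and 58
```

'and' returns the last value when all truthy (58, which is int)

int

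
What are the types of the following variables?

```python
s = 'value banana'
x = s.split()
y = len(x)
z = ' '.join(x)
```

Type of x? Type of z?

str.split() returns list; str.join() returns str

list, str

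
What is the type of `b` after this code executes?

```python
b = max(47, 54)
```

max() of ints returns int

int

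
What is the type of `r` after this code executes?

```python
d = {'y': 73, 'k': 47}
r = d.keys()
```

.keys() returns a dict_keys view object

dict_keys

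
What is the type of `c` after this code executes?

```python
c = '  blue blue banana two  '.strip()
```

str.strip() returns str

str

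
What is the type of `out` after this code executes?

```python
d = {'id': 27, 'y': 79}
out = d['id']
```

Accessing dict[str, int] with key 'id' returns int value 27

int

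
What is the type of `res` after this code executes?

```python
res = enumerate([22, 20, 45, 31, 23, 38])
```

enumerate() returns an enumerate iterator object

enumerate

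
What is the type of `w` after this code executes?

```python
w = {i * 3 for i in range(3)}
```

A set comprehension {expr for x in iterable} produces a set

set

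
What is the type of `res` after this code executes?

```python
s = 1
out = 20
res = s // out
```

int // int returns int (1 // 20 = 0)

int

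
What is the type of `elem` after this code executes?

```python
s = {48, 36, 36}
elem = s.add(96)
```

set.add() returns None (mutates in place)

NoneType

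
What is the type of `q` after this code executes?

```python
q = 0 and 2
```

'and' returns the first falsy value (0, which is int)

int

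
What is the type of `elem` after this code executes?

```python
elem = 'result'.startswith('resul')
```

str.startswith() returns bool

bool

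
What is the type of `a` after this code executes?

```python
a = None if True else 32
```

Ternary: condition is True, if branch (None) taken → NoneType

NoneType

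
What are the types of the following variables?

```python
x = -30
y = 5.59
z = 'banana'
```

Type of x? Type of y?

x is int; y is float

int, float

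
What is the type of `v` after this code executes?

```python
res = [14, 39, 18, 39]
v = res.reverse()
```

list.reverse() returns None

NoneType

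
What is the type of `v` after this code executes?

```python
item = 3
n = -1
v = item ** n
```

int ** negative int returns float

float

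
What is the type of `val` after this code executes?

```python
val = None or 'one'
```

'or' with None returns the other value ('one', str)

str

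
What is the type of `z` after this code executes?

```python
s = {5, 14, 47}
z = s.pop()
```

Popping from a set of ints returns int

int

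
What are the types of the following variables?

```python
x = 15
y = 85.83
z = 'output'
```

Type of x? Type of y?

x is int; y is float

int, float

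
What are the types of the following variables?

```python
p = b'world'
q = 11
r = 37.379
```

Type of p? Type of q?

p is bytes; q is int

bytes, int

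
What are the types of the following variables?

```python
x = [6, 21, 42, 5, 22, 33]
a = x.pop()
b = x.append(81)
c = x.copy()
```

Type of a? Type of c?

list.pop() returns the element (int); list.copy() returns list

int, list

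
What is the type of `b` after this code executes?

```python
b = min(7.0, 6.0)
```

min() of floats returns float

float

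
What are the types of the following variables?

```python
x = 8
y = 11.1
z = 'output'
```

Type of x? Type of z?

x is int; z is str

int, str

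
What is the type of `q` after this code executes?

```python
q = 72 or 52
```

'or' returns the first truthy value (72, which is int)

int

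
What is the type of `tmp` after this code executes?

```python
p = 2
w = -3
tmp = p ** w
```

int ** negative int returns float

float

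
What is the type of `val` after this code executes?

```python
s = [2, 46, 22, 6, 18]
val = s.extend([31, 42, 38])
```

list.extend() returns None

NoneType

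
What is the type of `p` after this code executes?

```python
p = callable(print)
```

callable() returns bool

bool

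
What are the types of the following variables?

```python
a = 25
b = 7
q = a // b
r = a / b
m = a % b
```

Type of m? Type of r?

int % int returns int; int / int returns float

int, float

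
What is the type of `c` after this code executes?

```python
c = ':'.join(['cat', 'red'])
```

str.join() returns str

str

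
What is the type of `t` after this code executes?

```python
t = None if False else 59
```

Ternary: condition is False, else branch (59) taken → int

int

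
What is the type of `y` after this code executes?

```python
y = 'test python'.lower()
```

str.lower() returns str

str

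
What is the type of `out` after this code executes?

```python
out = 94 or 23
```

'or' returns the first truthy value (94, which is int)

int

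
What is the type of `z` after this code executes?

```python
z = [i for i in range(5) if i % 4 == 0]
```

A list comprehension [...] produces a list

list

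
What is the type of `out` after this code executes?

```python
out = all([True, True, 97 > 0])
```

all() returns bool

bool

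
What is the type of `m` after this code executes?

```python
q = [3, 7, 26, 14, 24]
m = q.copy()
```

list.copy() returns list

list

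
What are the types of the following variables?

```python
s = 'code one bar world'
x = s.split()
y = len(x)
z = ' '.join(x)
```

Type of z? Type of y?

str.join() returns str; len() returns int

str, int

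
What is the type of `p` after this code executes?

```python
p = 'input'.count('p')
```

str.count() returns int

int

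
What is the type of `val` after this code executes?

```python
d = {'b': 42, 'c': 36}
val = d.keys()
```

.keys() returns a dict_keys view object

dict_keys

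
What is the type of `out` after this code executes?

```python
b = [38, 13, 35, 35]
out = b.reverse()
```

list.reverse() returns None

NoneType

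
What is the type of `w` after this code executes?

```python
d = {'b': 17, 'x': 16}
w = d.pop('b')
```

dict.pop() returns the value (int)

int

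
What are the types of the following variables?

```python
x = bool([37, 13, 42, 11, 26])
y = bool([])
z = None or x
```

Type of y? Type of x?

bool() returns bool; bool() returns bool

bool, bool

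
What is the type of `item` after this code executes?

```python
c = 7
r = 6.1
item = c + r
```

int + float returns float (7 + 6.1 = 13.1)

float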